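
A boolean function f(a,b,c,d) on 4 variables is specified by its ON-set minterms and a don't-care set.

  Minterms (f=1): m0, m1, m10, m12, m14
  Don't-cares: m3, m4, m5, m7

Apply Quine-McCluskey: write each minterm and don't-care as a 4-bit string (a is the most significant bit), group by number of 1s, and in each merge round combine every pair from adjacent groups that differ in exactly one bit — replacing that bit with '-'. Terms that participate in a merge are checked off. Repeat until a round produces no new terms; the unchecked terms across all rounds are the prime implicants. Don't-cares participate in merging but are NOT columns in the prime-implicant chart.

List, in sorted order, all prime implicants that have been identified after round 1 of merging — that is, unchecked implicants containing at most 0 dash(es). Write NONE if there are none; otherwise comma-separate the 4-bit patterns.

[col 0] 0000*, 0001*, 0011*, 0100*, 0101*, 0111*, 1010*, 1100*, 1110*
[col 1] -100, 0-00*, 0-01*, 0-11*, 00-1*, 000-*, 01-1*, 010-*, 1-10, 11-0
[col 2] 0--1, 0-0-
Prime implicants: -100, 0--1, 0-0-, 1-10, 11-0

NONE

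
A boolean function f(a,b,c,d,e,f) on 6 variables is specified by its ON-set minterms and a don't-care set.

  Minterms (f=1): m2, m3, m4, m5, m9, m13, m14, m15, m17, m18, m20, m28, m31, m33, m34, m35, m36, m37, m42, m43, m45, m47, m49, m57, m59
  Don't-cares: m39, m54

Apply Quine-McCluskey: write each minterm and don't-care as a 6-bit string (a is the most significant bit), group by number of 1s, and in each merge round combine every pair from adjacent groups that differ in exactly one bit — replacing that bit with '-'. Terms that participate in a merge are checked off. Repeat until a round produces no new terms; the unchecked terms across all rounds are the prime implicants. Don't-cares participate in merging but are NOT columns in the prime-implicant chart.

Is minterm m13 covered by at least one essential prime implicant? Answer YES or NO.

size-2^0 implicants → 000010(✓)  000011(✓)  000100(✓)  000101(✓)  001001(✓)  001101(✓)  001110(✓)  001111(✓)  010001(✓)  010010(✓)  010100(✓)  011100(✓)  011111(✓)  100001(✓)  100010(✓)  100011(✓)  100100(✓)  100101(✓)  100111(✓)  101010(✓)  101011(✓)  101101(✓)  101111(✓)  110001(✓)  110110  111001(✓)  111011(✓)
size-2^1 implicants → -00010(✓)  -00011(✓)  -00100(✓)  -00101(✓)  -01101(✓)  -01111(✓)  -10001  0-0010  0-0100  0-1111  00-101(✓)  00001-(✓)  00010-(✓)  001-01  0011-1(✓)  00111-  01-100  1-0001  1-1011  10-010(✓)  10-011(✓)  10-101(✓)  10-111(✓)  100-01(✓)  100-11(✓)  1000-1(✓)  10001-(✓)  1001-1(✓)  10010-(✓)  101-11(✓)  10101-(✓)  1011-1(✓)  11-001  1110-1
size-2^2 implicants → -0-101  -0001-  -0010-  -011-1  10--11  10-01-  10-1-1  100--1
Unchecked terms (primes): -0-101, -0001-, -0010-, -011-1, -10001, 0-0010, 0-0100, 0-1111, 001-01, 00111-, 01-100, 1-0001, 1-1011, 10--11, 10-01-, 10-1-1, 100--1, 11-001, 110110, 1110-1
Minterm coverage:
  m2 ⊆ -0001-,0-0010
  m3 ⊆ -0001- [E]
  m4 ⊆ -0010-,0-0100
  m5 ⊆ -0-101,-0010-
  m9 ⊆ 001-01 [E]
  m13 ⊆ -0-101,-011-1,001-01
  m14 ⊆ 00111- [E]
  m15 ⊆ -011-1,0-1111,00111-
  m17 ⊆ -10001 [E]
  m18 ⊆ 0-0010 [E]
  m20 ⊆ 0-0100,01-100
  m28 ⊆ 01-100 [E]
  m31 ⊆ 0-1111 [E]
  m33 ⊆ 1-0001,100--1
  m34 ⊆ -0001-,10-01-
  m35 ⊆ -0001-,10--11,10-01-,100--1
  m36 ⊆ -0010- [E]
  m37 ⊆ -0-101,-0010-,10-1-1,100--1
  m42 ⊆ 10-01- [E]
  m43 ⊆ 1-1011,10--11,10-01-
  m45 ⊆ -0-101,-011-1,10-1-1
  m47 ⊆ -011-1,10--11,10-1-1
  m49 ⊆ -10001,1-0001,11-001
  m57 ⊆ 11-001,1110-1
  m59 ⊆ 1-1011,1110-1
E = {-0001-, -0010-, -10001, 0-0010, 0-1111, 001-01, 00111-, 01-100, 10-01-}

YES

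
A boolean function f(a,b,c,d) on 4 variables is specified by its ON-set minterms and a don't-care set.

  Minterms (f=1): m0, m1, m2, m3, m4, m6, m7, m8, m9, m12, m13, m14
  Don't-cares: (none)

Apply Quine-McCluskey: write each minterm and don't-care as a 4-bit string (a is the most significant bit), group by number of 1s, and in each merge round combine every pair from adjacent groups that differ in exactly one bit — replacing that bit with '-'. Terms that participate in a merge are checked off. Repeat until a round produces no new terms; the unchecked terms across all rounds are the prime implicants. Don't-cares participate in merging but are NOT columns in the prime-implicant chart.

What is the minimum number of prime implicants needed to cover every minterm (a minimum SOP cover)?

4

size-2^0 implicants → 0000(✓)  0001(✓)  0010(✓)  0011(✓)  0100(✓)  0110(✓)  0111(✓)  1000(✓)  1001(✓)  1100(✓)  1101(✓)  1110(✓)
size-2^1 implicants → -000(✓)  -001(✓)  -100(✓)  -110(✓)  0-00(✓)  0-10(✓)  0-11(✓)  00-0(✓)  00-1(✓)  000-(✓)  001-(✓)  01-0(✓)  011-(✓)  1-00(✓)  1-01(✓)  100-(✓)  11-0(✓)  110-(✓)
size-2^2 implicants → --00  -00-  -1-0  0--0  0-1-  00--  1-0-
Unchecked terms (primes): --00, -00-, -1-0, 0--0, 0-1-, 00--, 1-0-
Minterm coverage:
  m0 ⊆ --00,-00-,0--0,00--
  m1 ⊆ -00-,00--
  m2 ⊆ 0--0,0-1-,00--
  m3 ⊆ 0-1-,00--
  m4 ⊆ --00,-1-0,0--0
  m6 ⊆ -1-0,0--0,0-1-
  m7 ⊆ 0-1- [E]
  m8 ⊆ --00,-00-,1-0-
  m9 ⊆ -00-,1-0-
  m12 ⊆ --00,-1-0,1-0-
  m13 ⊆ 1-0- [E]
  m14 ⊆ -1-0 [E]
E = {-1-0, 0-1-, 1-0-}
Petrick residual → -00-
Cover = b'c' + bd' + a'c + ac'  |cover|=4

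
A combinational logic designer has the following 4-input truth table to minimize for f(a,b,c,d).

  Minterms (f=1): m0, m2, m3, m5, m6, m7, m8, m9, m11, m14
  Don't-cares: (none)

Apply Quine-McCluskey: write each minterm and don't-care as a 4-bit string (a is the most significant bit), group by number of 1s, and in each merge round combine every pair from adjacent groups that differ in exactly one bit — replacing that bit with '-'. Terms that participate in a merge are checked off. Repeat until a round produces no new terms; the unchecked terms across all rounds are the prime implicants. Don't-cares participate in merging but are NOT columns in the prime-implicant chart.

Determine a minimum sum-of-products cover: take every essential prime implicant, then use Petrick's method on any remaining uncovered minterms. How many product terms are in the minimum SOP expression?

5

Round 0: 0000✓ 0010✓ 0011✓ 0101✓ 0110✓ 0111✓ 1000✓ 1001✓ 1011✓ 1110✓
Round 1: -000 -011 -110 0-10✓ 0-11✓ 00-0 001-✓ 01-1 011-✓ 10-1 100-
Round 2: 0-1-
PIs = {-000, -011, -110, 0-1-, 00-0, 01-1, 10-1, 100-}
Coverage chart:
  m0: -000,00-0
  m2: 0-1-,00-0
  m3: -011,0-1-
  m5: 01-1 ←essential
  m6: -110,0-1-
  m7: 0-1-,01-1
  m8: -000,100-
  m9: 10-1,100-
  m11: -011,10-1
  m14: -110 ←essential
Essential: -110, 01-1
Petrick residual → -000, 0-1-, 10-1
Min cover (5 terms): b'c'd' + bcd' + a'c + a'bd + ab'd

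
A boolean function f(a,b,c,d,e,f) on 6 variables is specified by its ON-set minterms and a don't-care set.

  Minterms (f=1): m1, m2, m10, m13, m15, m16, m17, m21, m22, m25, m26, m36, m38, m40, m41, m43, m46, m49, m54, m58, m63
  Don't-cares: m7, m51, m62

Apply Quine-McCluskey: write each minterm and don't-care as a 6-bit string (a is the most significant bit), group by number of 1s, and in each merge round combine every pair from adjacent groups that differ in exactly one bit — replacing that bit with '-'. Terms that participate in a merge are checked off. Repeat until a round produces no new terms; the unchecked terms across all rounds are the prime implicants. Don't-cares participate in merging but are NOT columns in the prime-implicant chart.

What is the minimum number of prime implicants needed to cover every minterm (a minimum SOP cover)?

14

Round 0: 000001✓ 000010✓ 000111✓ 001010✓ 001101✓ 001111✓ 010000✓ 010001✓ 010101✓ 010110✓ 011001✓ 011010✓ 100100✓ 100110✓ 101000✓ 101001✓ 101011✓ 101110✓ 110001✓ 110011✓ 110110✓ 111010✓ 111110✓ 111111✓
Round 1: -10001 -10110 -11010 0-0001 0-1010 00-010 00-111 0011-1 01-001 010-01 01000- 1-0110✓ 1-1110✓ 10-110✓ 1001-0 1010-1 10100- 11-110✓ 1100-1 111-10 11111-
Round 2: 1--110
PIs = {-10001, -10110, -11010, 0-0001, 0-1010, 00-010, 00-111, 0011-1, 01-001, 010-01, 01000-, 1--110, 1001-0, 1010-1, 10100-, 1100-1, 111-10, 11111-}
Coverage chart:
  m1: 0-0001 ←essential
  m2: 00-010 ←essential
  m10: 0-1010,00-010
  m13: 0011-1 ←essential
  m15: 00-111,0011-1
  m16: 01000- ←essential
  m17: -10001,0-0001,01-001,010-01,01000-
  m21: 010-01 ←essential
  m22: -10110 ←essential
  m25: 01-001 ←essential
  m26: -11010,0-1010
  m36: 1001-0 ←essential
  m38: 1--110,1001-0
  m40: 10100- ←essential
  m41: 1010-1,10100-
  m43: 1010-1 ←essential
  m46: 1--110 ←essential
  m49: -10001,1100-1
  m54: -10110,1--110
  m58: -11010,111-10
  m63: 11111- ←essential
Essential: -10110, 0-0001, 00-010, 0011-1, 01-001, 010-01, 01000-, 1--110, 1001-0, 1010-1, 10100-, 11111-
Petrick residual → -10001, -11010
Min cover (14 terms): bc'd'e'f + bc'def' + bcd'ef' + a'c'd'e'f + a'b'd'ef' + a'b'cdf + a'bd'e'f + a'bc'e'f + a'bc'd'e' + adef' + ab'c'df' + ab'cd'f + ab'cd'e' + abcde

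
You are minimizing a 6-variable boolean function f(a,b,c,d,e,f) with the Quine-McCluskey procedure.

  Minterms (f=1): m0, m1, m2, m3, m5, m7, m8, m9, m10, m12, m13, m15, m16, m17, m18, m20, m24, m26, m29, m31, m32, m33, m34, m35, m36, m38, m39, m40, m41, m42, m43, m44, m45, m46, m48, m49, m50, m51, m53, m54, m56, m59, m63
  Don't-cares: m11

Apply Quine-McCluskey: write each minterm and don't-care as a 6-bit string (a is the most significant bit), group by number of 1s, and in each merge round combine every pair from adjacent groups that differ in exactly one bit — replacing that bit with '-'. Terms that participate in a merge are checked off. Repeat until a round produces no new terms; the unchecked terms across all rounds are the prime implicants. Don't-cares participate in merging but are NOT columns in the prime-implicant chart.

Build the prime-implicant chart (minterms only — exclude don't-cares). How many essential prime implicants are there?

10

size-2^0 implicants → 000000(✓)  000001(✓)  000010(✓)  000011(✓)  000101(✓)  000111(✓)  001000(✓)  001001(✓)  001010(✓)  001011(✓)  001100(✓)  001101(✓)  001111(✓)  010000(✓)  010001(✓)  010010(✓)  010100(✓)  011000(✓)  011010(✓)  011101(✓)  011111(✓)  100000(✓)  100001(✓)  100010(✓)  100011(✓)  100100(✓)  100110(✓)  100111(✓)  101000(✓)  101001(✓)  101010(✓)  101011(✓)  101100(✓)  101101(✓)  101110(✓)  110000(✓)  110001(✓)  110010(✓)  110011(✓)  110101(✓)  110110(✓)  111000(✓)  111011(✓)  111111(✓)
size-2^1 implicants → -00000(✓)  -00001(✓)  -00010(✓)  -00011(✓)  -00111(✓)  -01000(✓)  -01001(✓)  -01010(✓)  -01011(✓)  -01100(✓)  -01101(✓)  -10000(✓)  -10001(✓)  -10010(✓)  -11000(✓)  -11111  0-0000(✓)  0-0001(✓)  0-0010(✓)  0-1000(✓)  0-1010(✓)  0-1101(✓)  0-1111(✓)  00-000(✓)  00-001(✓)  00-010(✓)  00-011(✓)  00-101(✓)  00-111(✓)  000-01(✓)  000-11(✓)  0000-0(✓)  0000-1(✓)  00000-(✓)  00001-(✓)  0001-1(✓)  001-00(✓)  001-01(✓)  001-11(✓)  0010-0(✓)  0010-1(✓)  00100-(✓)  00101-(✓)  0011-1(✓)  00110-(✓)  01-000(✓)  01-010(✓)  010-00  0100-0(✓)  01000-(✓)  0110-0(✓)  0111-1(✓)  1-0000(✓)  1-0001(✓)  1-0010(✓)  1-0011(✓)  1-0110(✓)  1-1000(✓)  1-1011(✓)  10-000(✓)  10-001(✓)  10-010(✓)  10-011(✓)  10-100(✓)  10-110(✓)  100-00(✓)  100-10(✓)  100-11(✓)  1000-0(✓)  1000-1(✓)  10000-(✓)  10001-(✓)  1001-0(✓)  10011-(✓)  101-00(✓)  101-01(✓)  101-10(✓)  1010-0(✓)  1010-1(✓)  10100-(✓)  10101-(✓)  1011-0(✓)  10110-(✓)  11-000(✓)  11-011(✓)  110-01  110-10(✓)  1100-0(✓)  1100-1(✓)  11000-(✓)  11001-(✓)  111-11
size-2^2 implicants → --0000(✓)  --0001(✓)  --0010(✓)  --1000(✓)  -0-000(✓)  -0-001(✓)  -0-010(✓)  -0-011(✓)  -00-11  -000-0(✓)  -000-1(✓)  -0000-(✓)  -0001-(✓)  -01-00(✓)  -01-01(✓)  -010-0(✓)  -010-1(✓)  -0100-(✓)  -0101-(✓)  -0110-(✓)  -1-000(✓)  -100-0(✓)  -1000-(✓)  0--000(✓)  0--010(✓)  0-00-0(✓)  0-000-(✓)  0-10-0(✓)  0-11-1  00--01(✓)  00--11(✓)  00-0-0(✓)  00-0-1(✓)  00-00-(✓)  00-01-(✓)  00-1-1(✓)  000--1(✓)  0000--(✓)  001--1(✓)  001-0-(✓)  0010--(✓)  01-0-0(✓)  1--000(✓)  1--011  1-0-10  1-00-0(✓)  1-00-1(✓)  1-000-(✓)  1-001-(✓)  10--00(✓)  10--10(✓)  10-0-0(✓)  10-0-1(✓)  10-00-(✓)  10-01-(✓)  10-1-0(✓)  100--0(✓)  100-1-  1000--(✓)  101--0(✓)  101-0-(✓)  1010--(✓)  1100--(✓)
size-2^3 implicants → ---000  --00-0  --000-  -0-0-0(✓)  -0-0-1(✓)  -0-00-(✓)  -0-01-(✓)  -000--(✓)  -01-0-  -010--(✓)  0--0-0  00---1  00-0--(✓)  1-00--  10---0  10-0--(✓)
size-2^4 implicants → -0-0--
Unchecked terms (primes): ---000, --00-0, --000-, -0-0--, -00-11, -01-0-, -11111, 0--0-0, 0-11-1, 00---1, 010-00, 1--011, 1-0-10, 1-00--, 10---0, 100-1-, 110-01, 111-11
Minterm coverage:
  m0 ⊆ ---000,--00-0,--000-,-0-0--,0--0-0
  m1 ⊆ --000-,-0-0--,00---1
  m2 ⊆ --00-0,-0-0--,0--0-0
  m3 ⊆ -0-0--,-00-11,00---1
  m5 ⊆ 00---1 [E]
  m7 ⊆ -00-11,00---1
  m8 ⊆ ---000,-0-0--,-01-0-,0--0-0
  m9 ⊆ -0-0--,-01-0-,00---1
  m10 ⊆ -0-0--,0--0-0
  m12 ⊆ -01-0- [E]
  m13 ⊆ -01-0-,0-11-1,00---1
  m15 ⊆ 0-11-1,00---1
  m16 ⊆ ---000,--00-0,--000-,0--0-0,010-00
  m17 ⊆ --000- [E]
  m18 ⊆ --00-0,0--0-0
  m20 ⊆ 010-00 [E]
  m24 ⊆ ---000,0--0-0
  m26 ⊆ 0--0-0 [E]
  m29 ⊆ 0-11-1 [E]
  m31 ⊆ -11111,0-11-1
  m32 ⊆ ---000,--00-0,--000-,-0-0--,1-00--,10---0
  m33 ⊆ --000-,-0-0--,1-00--
  m34 ⊆ --00-0,-0-0--,1-0-10,1-00--,10---0,100-1-
  m35 ⊆ -0-0--,-00-11,1--011,1-00--,100-1-
  m36 ⊆ 10---0 [E]
  m38 ⊆ 1-0-10,10---0,100-1-
  m39 ⊆ -00-11,100-1-
  m40 ⊆ ---000,-0-0--,-01-0-,10---0
  m41 ⊆ -0-0--,-01-0-
  m42 ⊆ -0-0--,10---0
  m43 ⊆ -0-0--,1--011
  m44 ⊆ -01-0-,10---0
  m45 ⊆ -01-0- [E]
  m46 ⊆ 10---0 [E]
  m48 ⊆ ---000,--00-0,--000-,1-00--
  m49 ⊆ --000-,1-00--,110-01
  m50 ⊆ --00-0,1-0-10,1-00--
  m51 ⊆ 1--011,1-00--
  m53 ⊆ 110-01 [E]
  m54 ⊆ 1-0-10 [E]
  m56 ⊆ ---000 [E]
  m59 ⊆ 1--011,111-11
  m63 ⊆ -11111,111-11
E = {---000, --000-, -01-0-, 0--0-0, 0-11-1, 00---1, 010-00, 1-0-10, 10---0, 110-01}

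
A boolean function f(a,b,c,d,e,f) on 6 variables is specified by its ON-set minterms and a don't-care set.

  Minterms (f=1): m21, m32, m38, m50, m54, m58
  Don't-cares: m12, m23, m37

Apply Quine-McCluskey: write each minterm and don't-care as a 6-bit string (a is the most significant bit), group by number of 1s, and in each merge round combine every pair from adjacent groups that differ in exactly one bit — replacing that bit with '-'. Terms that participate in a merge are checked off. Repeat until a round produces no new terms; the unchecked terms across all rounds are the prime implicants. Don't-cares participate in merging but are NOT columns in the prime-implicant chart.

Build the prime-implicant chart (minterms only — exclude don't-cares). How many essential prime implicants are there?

4

Round 0: 001100 010101✓ 010111✓ 100000 100101 100110✓ 110010✓ 110110✓ 111010✓
Round 1: 0101-1 1-0110 11-010 110-10
PIs = {001100, 0101-1, 1-0110, 100000, 100101, 11-010, 110-10}
Coverage chart:
  m21: 0101-1 ←essential
  m32: 100000 ←essential
  m38: 1-0110 ←essential
  m50: 11-010,110-10
  m54: 1-0110,110-10
  m58: 11-010 ←essential
Essential: 0101-1, 1-0110, 100000, 11-010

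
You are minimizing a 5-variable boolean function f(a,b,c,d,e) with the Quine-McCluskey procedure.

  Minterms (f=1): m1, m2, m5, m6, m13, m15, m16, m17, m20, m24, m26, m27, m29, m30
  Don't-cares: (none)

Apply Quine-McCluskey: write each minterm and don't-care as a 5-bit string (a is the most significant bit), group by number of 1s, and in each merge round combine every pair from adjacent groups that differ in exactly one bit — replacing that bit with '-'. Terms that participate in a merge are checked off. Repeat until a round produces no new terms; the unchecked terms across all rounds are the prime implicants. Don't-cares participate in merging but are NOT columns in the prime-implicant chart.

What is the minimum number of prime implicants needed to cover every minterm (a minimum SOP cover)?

size-2^0 implicants → 00001(✓)  00010(✓)  00101(✓)  00110(✓)  01101(✓)  01111(✓)  10000(✓)  10001(✓)  10100(✓)  11000(✓)  11010(✓)  11011(✓)  11101(✓)  11110(✓)
size-2^1 implicants → -0001  -1101  0-101  00-01  00-10  011-1  1-000  10-00  1000-  11-10  110-0  1101-
Unchecked terms (primes): -0001, -1101, 0-101, 00-01, 00-10, 011-1, 1-000, 10-00, 1000-, 11-10, 110-0, 1101-
Minterm coverage:
  m1 ⊆ -0001,00-01
  m2 ⊆ 00-10 [E]
  m5 ⊆ 0-101,00-01
  m6 ⊆ 00-10 [E]
  m13 ⊆ -1101,0-101,011-1
  m15 ⊆ 011-1 [E]
  m16 ⊆ 1-000,10-00,1000-
  m17 ⊆ -0001,1000-
  m20 ⊆ 10-00 [E]
  m24 ⊆ 1-000,110-0
  m26 ⊆ 11-10,110-0,1101-
  m27 ⊆ 1101- [E]
  m29 ⊆ -1101 [E]
  m30 ⊆ 11-10 [E]
E = {-1101, 00-10, 011-1, 10-00, 11-10, 1101-}
Petrick residual → -0001, 0-101, 1-000
Cover = b'c'd'e + bcd'e + a'cd'e + a'b'de' + a'bce + ac'd'e' + ab'd'e' + abde' + abc'd  |cover|=9

9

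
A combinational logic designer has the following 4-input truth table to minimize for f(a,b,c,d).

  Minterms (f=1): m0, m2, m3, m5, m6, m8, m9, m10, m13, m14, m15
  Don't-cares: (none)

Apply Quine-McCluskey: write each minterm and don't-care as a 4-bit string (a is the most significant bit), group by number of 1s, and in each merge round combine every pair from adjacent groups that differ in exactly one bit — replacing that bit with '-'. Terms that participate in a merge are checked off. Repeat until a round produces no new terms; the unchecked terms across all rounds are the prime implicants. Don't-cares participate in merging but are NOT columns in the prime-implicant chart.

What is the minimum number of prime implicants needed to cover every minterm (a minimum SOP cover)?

6

[col 0] 0000*, 0010*, 0011*, 0101*, 0110*, 1000*, 1001*, 1010*, 1101*, 1110*, 1111*
[col 1] -000*, -010*, -101, -110*, 0-10*, 00-0*, 001-, 1-01, 1-10*, 10-0*, 100-, 11-1, 111-
[col 2] --10, -0-0
Prime implicants: --10, -0-0, -101, 001-, 1-01, 100-, 11-1, 111-
PI chart (minterm → PIs covering it):
  0 | -0-0  (sole → essential)
  2 | --10,-0-0,001-
  3 | 001-  (sole → essential)
  5 | -101  (sole → essential)
  6 | --10  (sole → essential)
  8 | -0-0,100-
  9 | 1-01,100-
  10 | --10,-0-0
  13 | -101,1-01,11-1
  14 | --10,111-
  15 | 11-1,111-
Essential prime implicants: --10, -0-0, -101, 001-
Petrick residual → 1-01, 11-1
Minimum SOP uses 6 PIs: cd' + b'd' + bc'd + a'b'c + ac'd + abd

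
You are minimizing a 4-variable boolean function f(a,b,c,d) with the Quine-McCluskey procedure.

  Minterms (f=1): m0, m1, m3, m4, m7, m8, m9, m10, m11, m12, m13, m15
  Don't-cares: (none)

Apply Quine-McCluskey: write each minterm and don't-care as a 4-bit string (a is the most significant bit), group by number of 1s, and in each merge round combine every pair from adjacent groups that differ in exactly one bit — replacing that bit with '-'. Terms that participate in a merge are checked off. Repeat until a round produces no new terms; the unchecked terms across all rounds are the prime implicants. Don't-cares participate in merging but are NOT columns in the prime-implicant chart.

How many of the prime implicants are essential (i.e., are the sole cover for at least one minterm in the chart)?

3

Round 0: 0000✓ 0001✓ 0011✓ 0100✓ 0111✓ 1000✓ 1001✓ 1010✓ 1011✓ 1100✓ 1101✓ 1111✓
Round 1: -000✓ -001✓ -011✓ -100✓ -111✓ 0-00✓ 0-11✓ 00-1✓ 000-✓ 1-00✓ 1-01✓ 1-11✓ 10-0✓ 10-1✓ 100-✓ 101-✓ 11-1✓ 110-✓
Round 2: --00 --11 -0-1 -00- 1--1 1-0- 10--
PIs = {--00, --11, -0-1, -00-, 1--1, 1-0-, 10--}
Coverage chart:
  m0: --00,-00-
  m1: -0-1,-00-
  m3: --11,-0-1
  m4: --00 ←essential
  m7: --11 ←essential
  m8: --00,-00-,1-0-,10--
  m9: -0-1,-00-,1--1,1-0-,10--
  m10: 10-- ←essential
  m11: --11,-0-1,1--1,10--
  m12: --00,1-0-
  m13: 1--1,1-0-
  m15: --11,1--1
Essential: --00, --11, 10--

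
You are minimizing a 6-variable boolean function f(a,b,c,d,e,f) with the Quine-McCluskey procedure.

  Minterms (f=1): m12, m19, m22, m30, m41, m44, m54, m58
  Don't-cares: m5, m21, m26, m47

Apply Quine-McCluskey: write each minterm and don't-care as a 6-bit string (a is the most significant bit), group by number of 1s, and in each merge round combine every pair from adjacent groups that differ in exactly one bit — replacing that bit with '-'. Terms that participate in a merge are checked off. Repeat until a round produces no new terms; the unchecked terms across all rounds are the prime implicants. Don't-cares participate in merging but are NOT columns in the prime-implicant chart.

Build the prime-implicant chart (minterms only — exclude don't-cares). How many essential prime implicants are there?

Round 0: 000101✓ 001100✓ 010011 010101✓ 010110✓ 011010✓ 011110✓ 101001 101100✓ 101111 110110✓ 111010✓
Round 1: -01100 -10110 -11010 0-0101 01-110 011-10
PIs = {-01100, -10110, -11010, 0-0101, 01-110, 010011, 011-10, 101001, 101111}
Coverage chart:
  m12: -01100 ←essential
  m19: 010011 ←essential
  m22: -10110,01-110
  m30: 01-110,011-10
  m41: 101001 ←essential
  m44: -01100 ←essential
  m54: -10110 ←essential
  m58: -11010 ←essential
Essential: -01100, -10110, -11010, 010011, 101001

5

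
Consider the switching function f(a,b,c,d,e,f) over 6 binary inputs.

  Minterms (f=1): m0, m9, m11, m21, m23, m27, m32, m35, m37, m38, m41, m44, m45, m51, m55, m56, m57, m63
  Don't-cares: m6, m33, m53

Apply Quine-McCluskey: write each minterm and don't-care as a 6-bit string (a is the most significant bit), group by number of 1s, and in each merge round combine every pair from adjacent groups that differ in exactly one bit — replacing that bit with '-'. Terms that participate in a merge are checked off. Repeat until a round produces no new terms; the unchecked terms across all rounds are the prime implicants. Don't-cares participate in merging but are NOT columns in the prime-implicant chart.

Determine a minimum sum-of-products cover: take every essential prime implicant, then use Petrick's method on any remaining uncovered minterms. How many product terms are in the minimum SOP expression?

Round 0: 000000✓ 000110✓ 001001✓ 001011✓ 010101✓ 010111✓ 011011✓ 100000✓ 100001✓ 100011✓ 100101✓ 100110✓ 101001✓ 101100✓ 101101✓ 110011✓ 110101✓ 110111✓ 111000✓ 111001✓ 111111✓
Round 1: -00000 -00110 -01001 -10101✓ -10111✓ 0-1011 0010-1 0101-1✓ 1-0011 1-0101 1-1001 10-001✓ 10-101✓ 100-01✓ 1000-1 10000- 101-01✓ 10110- 11-111 110-11 1101-1✓ 11100-
Round 2: -101-1 10--01
PIs = {-00000, -00110, -01001, -101-1, 0-1011, 0010-1, 1-0011, 1-0101, 1-1001, 10--01, 1000-1, 10000-, 10110-, 11-111, 110-11, 11100-}
Coverage chart:
  m0: -00000 ←essential
  m9: -01001,0010-1
  m11: 0-1011,0010-1
  m21: -101-1 ←essential
  m23: -101-1 ←essential
  m27: 0-1011 ←essential
  m32: -00000,10000-
  m35: 1-0011,1000-1
  m37: 1-0101,10--01
  m38: -00110 ←essential
  m41: -01001,1-1001,10--01
  m44: 10110- ←essential
  m45: 10--01,10110-
  m51: 1-0011,110-11
  m55: -101-1,11-111,110-11
  m56: 11100- ←essential
  m57: 1-1001,11100-
  m63: 11-111 ←essential
Essential: -00000, -00110, -101-1, 0-1011, 10110-, 11-111, 11100-
Petrick residual → -01001, 1-0011, 1-0101
Min cover (10 terms): b'c'd'e'f' + b'c'def' + b'cd'e'f + bc'df + a'cd'ef + ac'd'ef + ac'de'f + ab'cde' + abdef + abcd'e'

10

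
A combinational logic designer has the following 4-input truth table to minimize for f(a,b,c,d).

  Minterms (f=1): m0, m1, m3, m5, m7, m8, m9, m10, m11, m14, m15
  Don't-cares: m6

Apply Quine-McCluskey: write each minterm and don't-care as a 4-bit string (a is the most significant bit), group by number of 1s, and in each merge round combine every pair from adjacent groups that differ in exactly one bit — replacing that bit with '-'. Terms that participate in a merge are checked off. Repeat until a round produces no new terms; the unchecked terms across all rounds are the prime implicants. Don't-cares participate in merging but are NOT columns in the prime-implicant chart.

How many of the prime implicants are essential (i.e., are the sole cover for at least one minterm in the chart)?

2

Round 0: 0000✓ 0001✓ 0011✓ 0101✓ 0110✓ 0111✓ 1000✓ 1001✓ 1010✓ 1011✓ 1110✓ 1111✓
Round 1: -000✓ -001✓ -011✓ -110✓ -111✓ 0-01✓ 0-11✓ 00-1✓ 000-✓ 01-1✓ 011-✓ 1-10✓ 1-11✓ 10-0✓ 10-1✓ 100-✓ 101-✓ 111-✓
Round 2: --11 -0-1 -00- -11- 0--1 1-1- 10--
PIs = {--11, -0-1, -00-, -11-, 0--1, 1-1-, 10--}
Coverage chart:
  m0: -00- ←essential
  m1: -0-1,-00-,0--1
  m3: --11,-0-1,0--1
  m5: 0--1 ←essential
  m7: --11,-11-,0--1
  m8: -00-,10--
  m9: -0-1,-00-,10--
  m10: 1-1-,10--
  m11: --11,-0-1,1-1-,10--
  m14: -11-,1-1-
  m15: --11,-11-,1-1-
Essential: -00-, 0--1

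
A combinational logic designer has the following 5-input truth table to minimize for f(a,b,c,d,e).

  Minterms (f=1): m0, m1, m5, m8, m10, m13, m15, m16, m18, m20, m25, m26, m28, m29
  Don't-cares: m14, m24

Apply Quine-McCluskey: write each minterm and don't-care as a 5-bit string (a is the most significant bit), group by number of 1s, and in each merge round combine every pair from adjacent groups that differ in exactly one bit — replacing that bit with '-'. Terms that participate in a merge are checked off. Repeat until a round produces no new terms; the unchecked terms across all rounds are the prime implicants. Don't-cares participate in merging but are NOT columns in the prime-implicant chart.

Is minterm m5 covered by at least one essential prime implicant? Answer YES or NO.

Round 0: 00000✓ 00001✓ 00101✓ 01000✓ 01010✓ 01101✓ 01110✓ 01111✓ 10000✓ 10010✓ 10100✓ 11000✓ 11001✓ 11010✓ 11100✓ 11101✓
Round 1: -0000✓ -1000✓ -1010✓ -1101 0-000✓ 0-101 00-01 0000- 01-10 010-0✓ 011-1 0111- 1-000✓ 1-010✓ 1-100✓ 10-00✓ 100-0✓ 11-00✓ 11-01✓ 110-0✓ 1100-✓ 1110-✓
Round 2: --000 -10-0 1--00 1-0-0 11-0-
PIs = {--000, -10-0, -1101, 0-101, 00-01, 0000-, 01-10, 011-1, 0111-, 1--00, 1-0-0, 11-0-}
Coverage chart:
  m0: --000,0000-
  m1: 00-01,0000-
  m5: 0-101,00-01
  m8: --000,-10-0
  m10: -10-0,01-10
  m13: -1101,0-101,011-1
  m15: 011-1,0111-
  m16: --000,1--00,1-0-0
  m18: 1-0-0 ←essential
  m20: 1--00 ←essential
  m25: 11-0- ←essential
  m26: -10-0,1-0-0
  m28: 1--00,11-0-
  m29: -1101,11-0-
Essential: 1--00, 1-0-0, 11-0-

NO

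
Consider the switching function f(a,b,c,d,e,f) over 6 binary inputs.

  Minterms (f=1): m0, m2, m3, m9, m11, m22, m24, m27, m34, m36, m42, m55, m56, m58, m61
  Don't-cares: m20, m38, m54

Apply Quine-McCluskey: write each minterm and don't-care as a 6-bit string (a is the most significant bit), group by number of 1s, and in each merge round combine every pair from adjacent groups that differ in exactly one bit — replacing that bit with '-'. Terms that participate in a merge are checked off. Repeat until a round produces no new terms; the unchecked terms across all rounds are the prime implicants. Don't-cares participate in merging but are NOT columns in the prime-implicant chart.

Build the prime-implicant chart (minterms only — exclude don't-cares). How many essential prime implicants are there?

7

[col 0] 000000*, 000010*, 000011*, 001001*, 001011*, 010100*, 010110*, 011000*, 011011*, 100010*, 100100*, 100110*, 101010*, 110110*, 110111*, 111000*, 111010*, 111101
[col 1] -00010, -10110, -11000, 0-1011, 00-011, 0000-0, 00001-, 0010-1, 0101-0, 1-0110, 1-1010, 10-010, 100-10, 1001-0, 11011-, 1110-0
Prime implicants: -00010, -10110, -11000, 0-1011, 00-011, 0000-0, 00001-, 0010-1, 0101-0, 1-0110, 1-1010, 10-010, 100-10, 1001-0, 11011-, 1110-0, 111101
PI chart (minterm → PIs covering it):
  0 | 0000-0  (sole → essential)
  2 | -00010,0000-0,00001-
  3 | 00-011,00001-
  9 | 0010-1  (sole → essential)
  11 | 0-1011,00-011,0010-1
  22 | -10110,0101-0
  24 | -11000  (sole → essential)
  27 | 0-1011  (sole → essential)
  34 | -00010,10-010,100-10
  36 | 1001-0  (sole → essential)
  42 | 1-1010,10-010
  55 | 11011-  (sole → essential)
  56 | -11000,1110-0
  58 | 1-1010,1110-0
  61 | 111101  (sole → essential)
Essential prime implicants: -11000, 0-1011, 0000-0, 0010-1, 1001-0, 11011-, 111101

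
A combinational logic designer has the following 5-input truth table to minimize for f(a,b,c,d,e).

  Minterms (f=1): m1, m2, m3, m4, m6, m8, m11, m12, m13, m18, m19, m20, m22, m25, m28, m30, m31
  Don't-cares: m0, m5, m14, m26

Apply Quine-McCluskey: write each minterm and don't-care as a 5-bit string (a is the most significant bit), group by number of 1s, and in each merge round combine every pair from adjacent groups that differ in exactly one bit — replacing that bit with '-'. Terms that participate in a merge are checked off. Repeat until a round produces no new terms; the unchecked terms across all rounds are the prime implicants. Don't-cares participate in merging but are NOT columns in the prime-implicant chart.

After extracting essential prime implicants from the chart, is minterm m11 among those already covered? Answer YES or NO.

YES

[col 0] 00000*, 00001*, 00010*, 00011*, 00100*, 00101*, 00110*, 01000*, 01011*, 01100*, 01101*, 01110*, 10010*, 10011*, 10100*, 10110*, 11001, 11010*, 11100*, 11110*, 11111*
[col 1] -0010*, -0011*, -0100*, -0110*, -1100*, -1110*, 0-000*, 0-011, 0-100*, 0-101*, 0-110*, 00-00*, 00-01*, 00-10*, 000-0*, 000-1*, 0000-*, 0001-*, 001-0*, 0010-*, 01-00*, 011-0*, 0110-*, 1-010*, 1-100*, 1-110*, 10-10*, 1001-*, 101-0*, 11-10*, 111-0*, 1111-
[col 2] --100*, --110*, -0-10, -001-, -01-0*, -11-0*, 0--00, 0-1-0*, 0-10-, 00--0, 00-0-, 000--, 1--10, 1-1-0*
[col 3] --1-0
Prime implicants: --1-0, -0-10, -001-, 0--00, 0-011, 0-10-, 00--0, 00-0-, 000--, 1--10, 11001, 1111-
PI chart (minterm → PIs covering it):
  1 | 00-0-,000--
  2 | -0-10,-001-,00--0,000--
  3 | -001-,0-011,000--
  4 | --1-0,0--00,0-10-,00--0,00-0-
  6 | --1-0,-0-10,00--0
  8 | 0--00  (sole → essential)
  11 | 0-011  (sole → essential)
  12 | --1-0,0--00,0-10-
  13 | 0-10-  (sole → essential)
  18 | -0-10,-001-,1--10
  19 | -001-  (sole → essential)
  20 | --1-0  (sole → essential)
  22 | --1-0,-0-10,1--10
  25 | 11001  (sole → essential)
  28 | --1-0  (sole → essential)
  30 | --1-0,1--10,1111-
  31 | 1111-  (sole → essential)
Essential prime implicants: --1-0, -001-, 0--00, 0-011, 0-10-, 11001, 1111-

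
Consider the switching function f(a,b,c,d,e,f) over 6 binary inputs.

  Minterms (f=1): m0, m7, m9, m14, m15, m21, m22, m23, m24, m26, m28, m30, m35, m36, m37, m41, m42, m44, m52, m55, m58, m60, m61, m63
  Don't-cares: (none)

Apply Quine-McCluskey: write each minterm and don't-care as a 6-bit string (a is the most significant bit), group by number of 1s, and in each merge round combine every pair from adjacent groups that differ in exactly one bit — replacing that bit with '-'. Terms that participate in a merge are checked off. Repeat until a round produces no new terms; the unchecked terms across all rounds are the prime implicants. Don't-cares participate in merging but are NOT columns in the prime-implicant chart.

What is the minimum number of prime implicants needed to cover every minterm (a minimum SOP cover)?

13

size-2^0 implicants → 000000  000111(✓)  001001(✓)  001110(✓)  001111(✓)  010101(✓)  010110(✓)  010111(✓)  011000(✓)  011010(✓)  011100(✓)  011110(✓)  100011  100100(✓)  100101(✓)  101001(✓)  101010(✓)  101100(✓)  110100(✓)  110111(✓)  111010(✓)  111100(✓)  111101(✓)  111111(✓)
size-2^1 implicants → -01001  -10111  -11010  -11100  0-0111  0-1110  00-111  00111-  01-110  0101-1  01011-  011-00(✓)  011-10(✓)  0110-0(✓)  0111-0(✓)  1-0100(✓)  1-1010  1-1100(✓)  10-100(✓)  10010-  11-100(✓)  11-111  1111-1  11110-
size-2^2 implicants → 011--0  1--100
Unchecked terms (primes): -01001, -10111, -11010, -11100, 0-0111, 0-1110, 00-111, 000000, 00111-, 01-110, 0101-1, 01011-, 011--0, 1--100, 1-1010, 100011, 10010-, 11-111, 1111-1, 11110-
Minterm coverage:
  m0 ⊆ 000000 [E]
  m7 ⊆ 0-0111,00-111
  m9 ⊆ -01001 [E]
  m14 ⊆ 0-1110,00111-
  m15 ⊆ 00-111,00111-
  m21 ⊆ 0101-1 [E]
  m22 ⊆ 01-110,01011-
  m23 ⊆ -10111,0-0111,0101-1,01011-
  m24 ⊆ 011--0 [E]
  m26 ⊆ -11010,011--0
  m28 ⊆ -11100,011--0
  m30 ⊆ 0-1110,01-110,011--0
  m35 ⊆ 100011 [E]
  m36 ⊆ 1--100,10010-
  m37 ⊆ 10010- [E]
  m41 ⊆ -01001 [E]
  m42 ⊆ 1-1010 [E]
  m44 ⊆ 1--100 [E]
  m52 ⊆ 1--100 [E]
  m55 ⊆ -10111,11-111
  m58 ⊆ -11010,1-1010
  m60 ⊆ -11100,1--100,11110-
  m61 ⊆ 1111-1,11110-
  m63 ⊆ 11-111,1111-1
E = {-01001, 000000, 0101-1, 011--0, 1--100, 1-1010, 100011, 10010-}
Petrick residual → -10111, 0-0111, 00111-, 01-110, 1111-1
Cover = b'cd'e'f + bc'def + a'c'def + a'b'c'd'e'f' + a'b'cde + a'bdef' + a'bc'df + a'bcf' + ade'f' + acd'ef' + ab'c'd'ef + ab'c'de' + abcdf  |cover|=13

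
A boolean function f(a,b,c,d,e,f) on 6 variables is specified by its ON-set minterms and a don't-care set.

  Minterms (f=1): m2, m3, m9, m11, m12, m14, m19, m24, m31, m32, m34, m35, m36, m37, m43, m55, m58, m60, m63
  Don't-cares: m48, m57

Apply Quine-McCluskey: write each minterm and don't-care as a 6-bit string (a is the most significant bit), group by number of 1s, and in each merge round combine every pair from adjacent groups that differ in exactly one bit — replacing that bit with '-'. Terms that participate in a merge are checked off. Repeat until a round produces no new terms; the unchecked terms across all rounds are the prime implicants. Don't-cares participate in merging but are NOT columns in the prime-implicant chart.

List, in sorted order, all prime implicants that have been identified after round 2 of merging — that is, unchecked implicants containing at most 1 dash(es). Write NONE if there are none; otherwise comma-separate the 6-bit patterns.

[col 0] 000010*, 000011*, 001001*, 001011*, 001100*, 001110*, 010011*, 011000, 011111*, 100000*, 100010*, 100011*, 100100*, 100101*, 101011*, 110000*, 110111*, 111001, 111010, 111100, 111111*
[col 1] -00010*, -00011*, -01011*, -11111, 0-0011, 00-011*, 00001-*, 0010-1, 0011-0, 1-0000, 10-011*, 100-00, 1000-0, 10001-*, 10010-, 11-111
[col 2] -0-011, -0001-
Prime implicants: -0-011, -0001-, -11111, 0-0011, 0010-1, 0011-0, 011000, 1-0000, 100-00, 1000-0, 10010-, 11-111, 111001, 111010, 111100

-11111, 0-0011, 0010-1, 0011-0, 011000, 1-0000, 100-00, 1000-0, 10010-, 11-111, 111001, 111010, 111100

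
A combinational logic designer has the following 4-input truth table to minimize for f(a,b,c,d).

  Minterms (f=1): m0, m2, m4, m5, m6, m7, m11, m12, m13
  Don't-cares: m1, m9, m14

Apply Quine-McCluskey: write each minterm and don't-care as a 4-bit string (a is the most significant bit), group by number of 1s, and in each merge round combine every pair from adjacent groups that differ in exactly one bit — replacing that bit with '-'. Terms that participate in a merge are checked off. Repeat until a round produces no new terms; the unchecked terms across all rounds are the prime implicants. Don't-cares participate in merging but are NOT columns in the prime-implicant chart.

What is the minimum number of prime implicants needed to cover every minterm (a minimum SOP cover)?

[col 0] 0000*, 0001*, 0010*, 0100*, 0101*, 0110*, 0111*, 1001*, 1011*, 1100*, 1101*, 1110*
[col 1] -001*, -100*, -101*, -110*, 0-00*, 0-01*, 0-10*, 00-0*, 000-*, 01-0*, 01-1*, 010-*, 011-*, 1-01*, 10-1, 11-0*, 110-*
[col 2] --01, -1-0, -10-, 0--0, 0-0-, 01--
Prime implicants: --01, -1-0, -10-, 0--0, 0-0-, 01--, 10-1
PI chart (minterm → PIs covering it):
  0 | 0--0,0-0-
  2 | 0--0  (sole → essential)
  4 | -1-0,-10-,0--0,0-0-,01--
  5 | --01,-10-,0-0-,01--
  6 | -1-0,0--0,01--
  7 | 01--  (sole → essential)
  11 | 10-1  (sole → essential)
  12 | -1-0,-10-
  13 | --01,-10-
Essential prime implicants: 0--0, 01--, 10-1
Petrick residual → -10-
Minimum SOP uses 4 PIs: bc' + a'd' + a'b + ab'd

4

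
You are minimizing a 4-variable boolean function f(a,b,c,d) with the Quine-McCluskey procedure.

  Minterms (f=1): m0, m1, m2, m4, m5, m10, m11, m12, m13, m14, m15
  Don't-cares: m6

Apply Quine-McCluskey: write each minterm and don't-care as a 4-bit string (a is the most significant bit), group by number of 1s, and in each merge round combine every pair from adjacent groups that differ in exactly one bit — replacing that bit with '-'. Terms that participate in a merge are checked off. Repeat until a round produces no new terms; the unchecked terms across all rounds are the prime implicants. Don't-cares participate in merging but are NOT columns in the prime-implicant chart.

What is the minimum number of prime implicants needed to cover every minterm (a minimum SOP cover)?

[col 0] 0000*, 0001*, 0010*, 0100*, 0101*, 0110*, 1010*, 1011*, 1100*, 1101*, 1110*, 1111*
[col 1] -010*, -100*, -101*, -110*, 0-00*, 0-01*, 0-10*, 00-0*, 000-*, 01-0*, 010-*, 1-10*, 1-11*, 101-*, 11-0*, 11-1*, 110-*, 111-*
[col 2] --10, -1-0, -10-, 0--0, 0-0-, 1-1-, 11--
Prime implicants: --10, -1-0, -10-, 0--0, 0-0-, 1-1-, 11--
PI chart (minterm → PIs covering it):
  0 | 0--0,0-0-
  1 | 0-0-  (sole → essential)
  2 | --10,0--0
  4 | -1-0,-10-,0--0,0-0-
  5 | -10-,0-0-
  10 | --10,1-1-
  11 | 1-1-  (sole → essential)
  12 | -1-0,-10-,11--
  13 | -10-,11--
  14 | --10,-1-0,1-1-,11--
  15 | 1-1-,11--
Essential prime implicants: 0-0-, 1-1-
Petrick residual → --10, -10-
Minimum SOP uses 4 PIs: cd' + bc' + a'c' + ac

4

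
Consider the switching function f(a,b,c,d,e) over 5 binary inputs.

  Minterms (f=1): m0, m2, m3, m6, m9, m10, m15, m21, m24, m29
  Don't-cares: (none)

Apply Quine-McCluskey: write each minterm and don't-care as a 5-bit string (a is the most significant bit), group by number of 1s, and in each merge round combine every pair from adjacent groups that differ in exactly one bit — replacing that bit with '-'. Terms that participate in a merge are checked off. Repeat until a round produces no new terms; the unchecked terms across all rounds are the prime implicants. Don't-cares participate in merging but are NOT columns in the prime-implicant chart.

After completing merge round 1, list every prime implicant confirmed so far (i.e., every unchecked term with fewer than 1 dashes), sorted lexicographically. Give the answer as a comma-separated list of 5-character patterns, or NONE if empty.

[col 0] 00000*, 00010*, 00011*, 00110*, 01001, 01010*, 01111, 10101*, 11000, 11101*
[col 1] 0-010, 00-10, 000-0, 0001-, 1-101
Prime implicants: 0-010, 00-10, 000-0, 0001-, 01001, 01111, 1-101, 11000

01001, 01111, 11000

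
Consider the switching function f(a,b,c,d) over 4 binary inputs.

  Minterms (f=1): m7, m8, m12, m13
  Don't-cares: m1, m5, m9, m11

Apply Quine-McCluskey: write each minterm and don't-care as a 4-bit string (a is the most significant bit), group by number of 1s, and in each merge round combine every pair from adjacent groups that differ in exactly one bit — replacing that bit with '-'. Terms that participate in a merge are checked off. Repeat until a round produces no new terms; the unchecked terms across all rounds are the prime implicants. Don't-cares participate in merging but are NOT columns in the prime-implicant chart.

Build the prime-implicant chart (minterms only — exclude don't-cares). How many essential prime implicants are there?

Round 0: 0001✓ 0101✓ 0111✓ 1000✓ 1001✓ 1011✓ 1100✓ 1101✓
Round 1: -001✓ -101✓ 0-01✓ 01-1 1-00✓ 1-01✓ 10-1 100-✓ 110-✓
Round 2: --01 1-0-
PIs = {--01, 01-1, 1-0-, 10-1}
Coverage chart:
  m7: 01-1 ←essential
  m8: 1-0- ←essential
  m12: 1-0- ←essential
  m13: --01,1-0-
Essential: 01-1, 1-0-

2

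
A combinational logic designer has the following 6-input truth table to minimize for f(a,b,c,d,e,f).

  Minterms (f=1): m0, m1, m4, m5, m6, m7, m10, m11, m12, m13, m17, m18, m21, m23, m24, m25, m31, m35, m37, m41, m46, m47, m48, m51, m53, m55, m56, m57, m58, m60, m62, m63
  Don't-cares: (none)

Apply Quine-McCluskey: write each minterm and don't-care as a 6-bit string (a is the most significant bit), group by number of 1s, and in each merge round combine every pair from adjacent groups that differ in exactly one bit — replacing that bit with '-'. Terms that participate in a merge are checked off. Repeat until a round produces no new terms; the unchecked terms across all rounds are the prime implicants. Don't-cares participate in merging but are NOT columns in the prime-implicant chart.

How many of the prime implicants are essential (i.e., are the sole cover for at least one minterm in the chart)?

13

Round 0: 000000✓ 000001✓ 000100✓ 000101✓ 000110✓ 000111✓ 001010✓ 001011✓ 001100✓ 001101✓ 010001✓ 010010 010101✓ 010111✓ 011000✓ 011001✓ 011111✓ 100011✓ 100101✓ 101001✓ 101110✓ 101111✓ 110000✓ 110011✓ 110101✓ 110111✓ 111000✓ 111001✓ 111010✓ 111100✓ 111110✓ 111111✓
Round 1: -00101✓ -10101✓ -10111✓ -11000✓ -11001✓ -11111✓ 0-0001✓ 0-0101✓ 0-0111✓ 00-100✓ 00-101✓ 000-00✓ 000-01✓ 00000-✓ 0001-0✓ 0001-1✓ 00010-✓ 00011-✓ 00101- 00110-✓ 01-001 01-111✓ 010-01✓ 0101-1✓ 01100-✓ 1-0011 1-0101✓ 1-1001 1-1110✓ 1-1111✓ 10111-✓ 11-000 11-111✓ 110-11 1101-1✓ 111-00✓ 111-10✓ 1110-0✓ 11100-✓ 1111-0✓ 11111-✓
Round 2: --0101 -1-111 -101-1 -1100- 0-0-01 0-01-1 00-10- 000-0- 0001-- 1-111- 111--0
PIs = {--0101, -1-111, -101-1, -1100-, 0-0-01, 0-01-1, 00-10-, 000-0-, 0001--, 00101-, 01-001, 010010, 1-0011, 1-1001, 1-111-, 11-000, 110-11, 111--0}
Coverage chart:
  m0: 000-0- ←essential
  m1: 0-0-01,000-0-
  m4: 00-10-,000-0-,0001--
  m5: --0101,0-0-01,0-01-1,00-10-,000-0-,0001--
  m6: 0001-- ←essential
  m7: 0-01-1,0001--
  m10: 00101- ←essential
  m11: 00101- ←essential
  m12: 00-10- ←essential
  m13: 00-10- ←essential
  m17: 0-0-01,01-001
  m18: 010010 ←essential
  m21: --0101,-101-1,0-0-01,0-01-1
  m23: -1-111,-101-1,0-01-1
  m24: -1100- ←essential
  m25: -1100-,01-001
  m31: -1-111 ←essential
  m35: 1-0011 ←essential
  m37: --0101 ←essential
  m41: 1-1001 ←essential
  m46: 1-111- ←essential
  m47: 1-111- ←essential
  m48: 11-000 ←essential
  m51: 1-0011,110-11
  m53: --0101,-101-1
  m55: -1-111,-101-1,110-11
  m56: -1100-,11-000,111--0
  m57: -1100-,1-1001
  m58: 111--0 ←essential
  m60: 111--0 ←essential
  m62: 1-111-,111--0
  m63: -1-111,1-111-
Essential: --0101, -1-111, -1100-, 00-10-, 000-0-, 0001--, 00101-, 010010, 1-0011, 1-1001, 1-111-, 11-000, 111--0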